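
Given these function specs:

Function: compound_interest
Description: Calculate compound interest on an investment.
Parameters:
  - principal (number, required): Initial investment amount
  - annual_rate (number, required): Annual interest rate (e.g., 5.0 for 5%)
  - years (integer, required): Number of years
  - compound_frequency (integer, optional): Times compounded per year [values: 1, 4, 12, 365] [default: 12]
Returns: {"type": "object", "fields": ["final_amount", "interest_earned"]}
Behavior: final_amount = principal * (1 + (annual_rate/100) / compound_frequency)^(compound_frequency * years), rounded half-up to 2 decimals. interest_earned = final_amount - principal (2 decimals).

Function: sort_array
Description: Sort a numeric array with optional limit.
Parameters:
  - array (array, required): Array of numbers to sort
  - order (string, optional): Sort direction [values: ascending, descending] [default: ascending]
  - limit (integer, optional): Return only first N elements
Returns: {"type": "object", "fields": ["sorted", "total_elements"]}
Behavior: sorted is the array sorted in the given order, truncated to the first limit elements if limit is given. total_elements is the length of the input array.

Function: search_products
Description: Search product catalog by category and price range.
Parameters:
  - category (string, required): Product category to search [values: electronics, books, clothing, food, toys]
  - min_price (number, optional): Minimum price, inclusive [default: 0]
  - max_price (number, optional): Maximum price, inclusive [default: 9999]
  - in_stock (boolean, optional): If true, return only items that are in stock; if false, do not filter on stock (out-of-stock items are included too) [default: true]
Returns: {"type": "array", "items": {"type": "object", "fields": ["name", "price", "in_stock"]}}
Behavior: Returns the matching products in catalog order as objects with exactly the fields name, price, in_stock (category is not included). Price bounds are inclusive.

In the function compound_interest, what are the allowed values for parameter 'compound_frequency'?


The compound_interest spec declares:
  - compound_frequency (integer, optional): Times compounded per year [values: 1, 4, 12, 365] [default: 12]
Allowed values:
1, 4, 12, 365


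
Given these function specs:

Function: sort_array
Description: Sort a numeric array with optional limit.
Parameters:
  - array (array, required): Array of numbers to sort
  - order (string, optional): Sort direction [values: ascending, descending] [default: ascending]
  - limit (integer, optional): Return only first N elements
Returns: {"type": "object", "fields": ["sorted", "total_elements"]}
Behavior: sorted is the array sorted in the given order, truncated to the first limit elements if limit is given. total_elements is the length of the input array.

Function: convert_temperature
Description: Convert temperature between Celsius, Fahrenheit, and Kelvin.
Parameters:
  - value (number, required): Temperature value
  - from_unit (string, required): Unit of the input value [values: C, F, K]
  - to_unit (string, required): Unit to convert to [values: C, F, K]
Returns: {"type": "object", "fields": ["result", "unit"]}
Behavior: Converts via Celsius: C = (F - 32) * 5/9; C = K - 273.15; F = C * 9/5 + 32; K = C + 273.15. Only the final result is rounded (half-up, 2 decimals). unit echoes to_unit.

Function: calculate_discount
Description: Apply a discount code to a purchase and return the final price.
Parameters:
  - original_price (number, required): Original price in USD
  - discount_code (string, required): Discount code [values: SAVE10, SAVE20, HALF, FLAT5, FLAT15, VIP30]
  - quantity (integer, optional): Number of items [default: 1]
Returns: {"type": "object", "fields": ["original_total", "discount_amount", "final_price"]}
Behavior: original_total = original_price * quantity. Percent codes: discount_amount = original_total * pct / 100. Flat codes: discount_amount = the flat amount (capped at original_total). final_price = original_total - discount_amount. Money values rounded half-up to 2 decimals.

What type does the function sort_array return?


The sort_array spec declares Returns: {"type": "object", "fields": ["sorted", "total_elements"]}
Type:
object


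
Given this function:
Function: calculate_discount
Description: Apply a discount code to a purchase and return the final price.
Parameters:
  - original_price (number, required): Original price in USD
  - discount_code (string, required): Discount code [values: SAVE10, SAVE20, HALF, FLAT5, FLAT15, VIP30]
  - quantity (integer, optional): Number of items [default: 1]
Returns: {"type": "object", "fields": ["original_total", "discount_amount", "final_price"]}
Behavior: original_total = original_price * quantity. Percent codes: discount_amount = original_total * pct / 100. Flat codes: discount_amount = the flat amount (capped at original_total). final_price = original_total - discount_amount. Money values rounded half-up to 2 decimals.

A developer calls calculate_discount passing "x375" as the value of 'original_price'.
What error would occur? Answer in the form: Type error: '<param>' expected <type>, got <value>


Spec: 'original_price' is declared as number; "x375" is a string.
Type error: 'original_price' expected number, got "x375"


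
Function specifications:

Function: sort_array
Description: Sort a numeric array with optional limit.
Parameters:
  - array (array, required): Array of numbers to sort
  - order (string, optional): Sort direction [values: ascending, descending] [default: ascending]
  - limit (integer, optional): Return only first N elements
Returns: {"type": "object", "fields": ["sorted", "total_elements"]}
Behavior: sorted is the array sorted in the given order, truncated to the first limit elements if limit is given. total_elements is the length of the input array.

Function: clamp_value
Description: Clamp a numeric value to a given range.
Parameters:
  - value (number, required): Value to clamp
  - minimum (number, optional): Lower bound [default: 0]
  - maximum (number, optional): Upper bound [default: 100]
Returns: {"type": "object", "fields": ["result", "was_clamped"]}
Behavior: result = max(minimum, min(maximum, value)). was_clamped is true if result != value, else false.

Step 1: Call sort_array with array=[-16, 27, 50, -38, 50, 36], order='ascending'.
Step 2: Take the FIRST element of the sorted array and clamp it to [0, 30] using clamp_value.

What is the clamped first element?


Step 1: sort_array(order=ascending)
  sorted: [-38, -16, 27, 36, 50, 50]
  -> first element = -38
Step 2: clamp_value(value=-38, minimum=0, maximum=30)
  result = max(0, min(30, -38)) = max(0, -38) = 0
  was_clamped = (0 != -38) = true
  -> result = 0
0


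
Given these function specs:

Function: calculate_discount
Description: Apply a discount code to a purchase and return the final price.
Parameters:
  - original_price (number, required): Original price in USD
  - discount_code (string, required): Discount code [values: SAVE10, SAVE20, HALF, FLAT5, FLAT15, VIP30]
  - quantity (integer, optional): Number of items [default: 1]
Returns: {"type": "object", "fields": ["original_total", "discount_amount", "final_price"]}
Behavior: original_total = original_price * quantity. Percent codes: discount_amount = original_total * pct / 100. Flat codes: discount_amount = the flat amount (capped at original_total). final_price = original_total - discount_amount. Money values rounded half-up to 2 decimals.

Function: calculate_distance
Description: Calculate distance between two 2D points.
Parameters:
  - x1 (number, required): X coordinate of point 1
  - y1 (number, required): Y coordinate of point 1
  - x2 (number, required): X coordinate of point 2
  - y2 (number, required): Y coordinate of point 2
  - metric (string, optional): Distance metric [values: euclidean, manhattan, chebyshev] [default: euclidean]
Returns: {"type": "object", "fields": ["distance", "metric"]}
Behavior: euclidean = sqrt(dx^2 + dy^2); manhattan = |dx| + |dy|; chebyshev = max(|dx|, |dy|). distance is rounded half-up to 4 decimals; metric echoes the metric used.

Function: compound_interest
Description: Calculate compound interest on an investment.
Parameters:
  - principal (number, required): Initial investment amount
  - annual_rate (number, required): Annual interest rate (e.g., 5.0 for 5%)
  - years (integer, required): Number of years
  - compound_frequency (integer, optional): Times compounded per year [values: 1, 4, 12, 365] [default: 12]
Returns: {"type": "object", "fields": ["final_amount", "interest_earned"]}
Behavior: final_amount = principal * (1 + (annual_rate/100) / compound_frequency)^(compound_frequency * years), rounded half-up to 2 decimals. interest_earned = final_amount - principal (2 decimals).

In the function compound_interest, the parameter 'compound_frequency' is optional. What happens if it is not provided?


The compound_interest spec declares:
  - compound_frequency (integer, optional): Times compounded per year [values: 1, 4, 12, 365] [default: 12]
It defaults to 12


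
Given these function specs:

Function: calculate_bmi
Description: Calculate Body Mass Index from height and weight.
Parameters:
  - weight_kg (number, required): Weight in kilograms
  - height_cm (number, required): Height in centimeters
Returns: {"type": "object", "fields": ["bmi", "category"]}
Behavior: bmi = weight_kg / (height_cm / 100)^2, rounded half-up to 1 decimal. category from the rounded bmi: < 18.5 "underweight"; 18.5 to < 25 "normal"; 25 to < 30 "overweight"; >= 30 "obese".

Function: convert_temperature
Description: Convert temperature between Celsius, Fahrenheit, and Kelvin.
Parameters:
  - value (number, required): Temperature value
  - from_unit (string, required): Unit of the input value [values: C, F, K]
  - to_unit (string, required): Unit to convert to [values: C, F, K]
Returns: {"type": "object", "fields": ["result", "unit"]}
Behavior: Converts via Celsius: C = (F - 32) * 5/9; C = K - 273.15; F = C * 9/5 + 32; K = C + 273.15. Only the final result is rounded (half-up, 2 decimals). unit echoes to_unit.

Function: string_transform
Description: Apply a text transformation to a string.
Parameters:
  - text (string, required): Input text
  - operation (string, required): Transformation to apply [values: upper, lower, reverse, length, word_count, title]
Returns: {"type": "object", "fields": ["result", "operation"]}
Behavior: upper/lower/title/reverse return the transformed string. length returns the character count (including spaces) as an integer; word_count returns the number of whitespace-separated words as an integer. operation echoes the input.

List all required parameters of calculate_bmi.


Parameters of calculate_bmi and their required/optional flag:
  weight_kg: required
  height_cm: required
height_cm, weight_kg


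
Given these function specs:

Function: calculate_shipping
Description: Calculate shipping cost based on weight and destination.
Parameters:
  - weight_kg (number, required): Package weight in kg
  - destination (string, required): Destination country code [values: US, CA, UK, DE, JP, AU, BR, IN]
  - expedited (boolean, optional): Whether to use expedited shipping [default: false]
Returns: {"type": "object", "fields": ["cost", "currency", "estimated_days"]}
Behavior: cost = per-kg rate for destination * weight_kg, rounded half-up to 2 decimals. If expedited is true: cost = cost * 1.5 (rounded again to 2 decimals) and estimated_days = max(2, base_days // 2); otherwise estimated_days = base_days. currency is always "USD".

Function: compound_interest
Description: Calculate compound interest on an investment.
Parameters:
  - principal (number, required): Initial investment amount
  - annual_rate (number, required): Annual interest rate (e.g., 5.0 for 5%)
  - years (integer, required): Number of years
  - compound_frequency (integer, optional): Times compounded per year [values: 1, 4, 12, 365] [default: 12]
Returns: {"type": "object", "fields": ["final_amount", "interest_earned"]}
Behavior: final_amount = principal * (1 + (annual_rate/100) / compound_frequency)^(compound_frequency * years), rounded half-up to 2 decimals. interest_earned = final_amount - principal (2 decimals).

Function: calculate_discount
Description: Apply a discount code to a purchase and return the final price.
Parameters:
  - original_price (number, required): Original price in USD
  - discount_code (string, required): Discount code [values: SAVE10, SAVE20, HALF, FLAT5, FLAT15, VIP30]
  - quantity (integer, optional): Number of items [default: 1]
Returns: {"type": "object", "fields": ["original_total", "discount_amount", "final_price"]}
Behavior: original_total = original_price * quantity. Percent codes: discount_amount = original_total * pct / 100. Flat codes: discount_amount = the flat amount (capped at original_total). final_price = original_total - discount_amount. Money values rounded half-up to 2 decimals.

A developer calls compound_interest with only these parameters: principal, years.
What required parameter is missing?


Required parameters: principal, annual_rate, years
Provided: principal, years
Missing: annual_rate
annual_rate


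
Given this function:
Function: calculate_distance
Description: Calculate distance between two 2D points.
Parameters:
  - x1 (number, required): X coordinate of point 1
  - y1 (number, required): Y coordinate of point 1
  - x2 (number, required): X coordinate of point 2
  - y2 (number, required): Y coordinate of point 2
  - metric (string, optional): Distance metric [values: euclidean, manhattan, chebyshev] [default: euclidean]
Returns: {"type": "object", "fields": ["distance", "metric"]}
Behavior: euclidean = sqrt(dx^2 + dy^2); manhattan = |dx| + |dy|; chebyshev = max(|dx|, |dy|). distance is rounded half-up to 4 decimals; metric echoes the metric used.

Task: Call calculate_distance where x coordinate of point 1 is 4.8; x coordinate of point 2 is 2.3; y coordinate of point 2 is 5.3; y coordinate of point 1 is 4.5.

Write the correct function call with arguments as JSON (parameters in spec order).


Mapping each described value to its parameter name:
  'X coordinate of point 1' -> x1 = 4.8
  'X coordinate of point 2' -> x2 = 2.3
  'Y coordinate of point 2' -> y2 = 5.3
  'Y coordinate of point 1' -> y1 = 4.5
calculate_distance({"x1": 4.8, "y1": 4.5, "x2": 2.3, "y2": 5.3})


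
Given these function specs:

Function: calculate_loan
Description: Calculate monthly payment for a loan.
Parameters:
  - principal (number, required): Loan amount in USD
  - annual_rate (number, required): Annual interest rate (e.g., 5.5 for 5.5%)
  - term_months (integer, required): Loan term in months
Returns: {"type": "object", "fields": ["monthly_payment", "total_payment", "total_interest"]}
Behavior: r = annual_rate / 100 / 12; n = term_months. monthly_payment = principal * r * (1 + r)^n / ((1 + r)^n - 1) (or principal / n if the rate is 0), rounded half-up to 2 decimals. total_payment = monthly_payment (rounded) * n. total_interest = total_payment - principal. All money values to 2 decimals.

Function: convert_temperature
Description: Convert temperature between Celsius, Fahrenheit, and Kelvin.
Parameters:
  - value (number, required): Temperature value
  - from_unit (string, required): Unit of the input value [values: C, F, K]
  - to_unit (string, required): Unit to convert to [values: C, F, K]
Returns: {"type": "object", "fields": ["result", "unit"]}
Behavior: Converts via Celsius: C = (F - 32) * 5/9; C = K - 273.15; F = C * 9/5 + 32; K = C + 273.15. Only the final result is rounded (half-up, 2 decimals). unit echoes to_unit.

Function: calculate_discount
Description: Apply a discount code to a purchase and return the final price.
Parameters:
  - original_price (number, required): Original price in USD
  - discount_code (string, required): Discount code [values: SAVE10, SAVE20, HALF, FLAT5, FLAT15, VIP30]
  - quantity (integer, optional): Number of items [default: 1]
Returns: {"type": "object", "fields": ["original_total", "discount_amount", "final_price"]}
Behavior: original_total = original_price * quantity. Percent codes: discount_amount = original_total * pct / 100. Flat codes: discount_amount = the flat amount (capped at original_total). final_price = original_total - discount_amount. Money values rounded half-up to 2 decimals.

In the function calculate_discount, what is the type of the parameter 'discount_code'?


The calculate_discount spec declares:
  - discount_code (string, required): Discount code [values: SAVE10, SAVE20, HALF, FLAT5, FLAT15, VIP30]
Type:
string


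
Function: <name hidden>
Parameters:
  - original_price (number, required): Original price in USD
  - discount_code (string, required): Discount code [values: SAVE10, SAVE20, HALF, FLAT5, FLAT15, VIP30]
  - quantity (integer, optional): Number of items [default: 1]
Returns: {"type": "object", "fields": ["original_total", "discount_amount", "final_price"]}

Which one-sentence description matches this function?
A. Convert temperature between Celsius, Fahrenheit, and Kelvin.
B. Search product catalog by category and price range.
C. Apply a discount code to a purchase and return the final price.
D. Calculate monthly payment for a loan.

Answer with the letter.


Parameters original_price, discount_code, quantity and return ["original_total", "discount_amount", "final_price"] fit: Apply a discount code to a purchase and return the final price.
C


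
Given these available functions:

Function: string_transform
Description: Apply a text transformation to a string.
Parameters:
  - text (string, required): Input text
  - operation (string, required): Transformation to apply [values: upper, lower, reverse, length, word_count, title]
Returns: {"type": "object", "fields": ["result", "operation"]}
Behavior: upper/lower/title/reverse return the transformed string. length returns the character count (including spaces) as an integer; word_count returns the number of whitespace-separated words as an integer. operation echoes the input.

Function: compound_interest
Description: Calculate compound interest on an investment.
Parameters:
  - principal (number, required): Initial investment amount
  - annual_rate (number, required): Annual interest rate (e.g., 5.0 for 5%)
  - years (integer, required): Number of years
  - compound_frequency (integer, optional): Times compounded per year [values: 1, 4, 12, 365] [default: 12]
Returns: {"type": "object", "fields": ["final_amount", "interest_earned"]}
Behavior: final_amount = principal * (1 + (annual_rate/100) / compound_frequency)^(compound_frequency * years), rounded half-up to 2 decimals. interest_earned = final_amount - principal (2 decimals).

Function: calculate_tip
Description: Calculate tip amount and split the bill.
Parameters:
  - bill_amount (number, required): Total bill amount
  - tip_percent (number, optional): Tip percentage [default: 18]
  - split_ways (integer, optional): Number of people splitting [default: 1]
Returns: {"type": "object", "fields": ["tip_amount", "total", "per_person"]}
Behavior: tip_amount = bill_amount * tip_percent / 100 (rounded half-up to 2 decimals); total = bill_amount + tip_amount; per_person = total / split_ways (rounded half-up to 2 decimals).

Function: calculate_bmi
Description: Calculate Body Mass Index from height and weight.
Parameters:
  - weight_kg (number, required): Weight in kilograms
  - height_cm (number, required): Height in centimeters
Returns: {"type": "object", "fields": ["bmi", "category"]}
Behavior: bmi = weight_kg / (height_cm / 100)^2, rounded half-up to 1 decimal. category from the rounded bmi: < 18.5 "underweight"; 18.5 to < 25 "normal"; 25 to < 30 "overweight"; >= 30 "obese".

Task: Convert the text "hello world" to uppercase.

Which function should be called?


The task needs a function whose description is: Apply a text transformation to a string.
string_transform


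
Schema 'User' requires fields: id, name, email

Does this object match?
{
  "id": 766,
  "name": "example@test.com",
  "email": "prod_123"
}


Checking required fields... All present.
Valid - all required fields present


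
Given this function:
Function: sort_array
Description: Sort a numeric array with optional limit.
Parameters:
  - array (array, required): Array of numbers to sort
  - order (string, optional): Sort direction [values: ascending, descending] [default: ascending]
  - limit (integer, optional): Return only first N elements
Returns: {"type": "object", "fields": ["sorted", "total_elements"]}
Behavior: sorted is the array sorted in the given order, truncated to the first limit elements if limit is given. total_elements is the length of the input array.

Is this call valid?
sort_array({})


Checking required parameters...
Missing required parameter: array
Invalid - missing required parameter 'array'


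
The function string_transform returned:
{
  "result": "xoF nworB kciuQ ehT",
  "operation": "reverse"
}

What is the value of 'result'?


xoF nworB kciuQ ehT


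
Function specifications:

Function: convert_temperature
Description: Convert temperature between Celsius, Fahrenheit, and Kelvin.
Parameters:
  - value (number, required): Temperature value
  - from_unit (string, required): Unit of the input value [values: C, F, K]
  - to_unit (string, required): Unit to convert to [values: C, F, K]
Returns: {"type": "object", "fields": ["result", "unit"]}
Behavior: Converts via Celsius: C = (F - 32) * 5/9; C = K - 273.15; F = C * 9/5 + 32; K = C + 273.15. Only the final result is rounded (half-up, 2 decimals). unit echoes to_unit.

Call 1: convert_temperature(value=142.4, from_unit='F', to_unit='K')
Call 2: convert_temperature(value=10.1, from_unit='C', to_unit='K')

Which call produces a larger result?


Call 1:
  To C: (142.4 - 32) * 5/9 = 61.333333
  To K: 61.333333 + 273.15 = 334.483333
  Round to 2 decimals: 334.48
  -> 334.48 K
Call 2:
  Input already in C: 10.1
  To K: 10.1 + 273.15 = 283.25
  Round to 2 decimals: 283.25
  -> 283.25 K
Call 1 (334.48 K)


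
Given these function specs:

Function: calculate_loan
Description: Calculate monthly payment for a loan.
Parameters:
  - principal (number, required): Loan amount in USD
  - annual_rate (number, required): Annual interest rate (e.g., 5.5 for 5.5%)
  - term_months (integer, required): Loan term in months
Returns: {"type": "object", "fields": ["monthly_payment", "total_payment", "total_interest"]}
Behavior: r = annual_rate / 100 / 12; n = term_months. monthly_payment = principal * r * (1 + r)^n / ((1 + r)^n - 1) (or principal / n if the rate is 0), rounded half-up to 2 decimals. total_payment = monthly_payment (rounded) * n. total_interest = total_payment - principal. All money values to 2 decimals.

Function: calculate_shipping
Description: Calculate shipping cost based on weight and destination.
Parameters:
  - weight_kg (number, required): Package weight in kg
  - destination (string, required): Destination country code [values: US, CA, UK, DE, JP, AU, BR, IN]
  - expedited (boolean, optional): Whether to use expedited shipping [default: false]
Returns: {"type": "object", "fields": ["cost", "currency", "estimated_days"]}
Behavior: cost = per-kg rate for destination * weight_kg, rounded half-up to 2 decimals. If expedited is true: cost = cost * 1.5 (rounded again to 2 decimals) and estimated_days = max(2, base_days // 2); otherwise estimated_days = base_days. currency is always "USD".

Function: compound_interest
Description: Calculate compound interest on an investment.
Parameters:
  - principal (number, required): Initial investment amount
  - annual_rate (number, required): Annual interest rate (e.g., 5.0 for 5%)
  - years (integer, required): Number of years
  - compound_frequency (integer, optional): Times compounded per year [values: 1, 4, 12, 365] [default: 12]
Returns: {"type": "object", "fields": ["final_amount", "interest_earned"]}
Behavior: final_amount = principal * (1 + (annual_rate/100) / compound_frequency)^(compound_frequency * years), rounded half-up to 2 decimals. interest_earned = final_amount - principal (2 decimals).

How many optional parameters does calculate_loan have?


Parameters of calculate_loan: principal (required), annual_rate (required), term_months (required)
Optional count:
0


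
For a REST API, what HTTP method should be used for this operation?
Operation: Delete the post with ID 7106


GET = read, POST = create, PUT = update/replace, DELETE = remove
This operation is a removal.
DELETE


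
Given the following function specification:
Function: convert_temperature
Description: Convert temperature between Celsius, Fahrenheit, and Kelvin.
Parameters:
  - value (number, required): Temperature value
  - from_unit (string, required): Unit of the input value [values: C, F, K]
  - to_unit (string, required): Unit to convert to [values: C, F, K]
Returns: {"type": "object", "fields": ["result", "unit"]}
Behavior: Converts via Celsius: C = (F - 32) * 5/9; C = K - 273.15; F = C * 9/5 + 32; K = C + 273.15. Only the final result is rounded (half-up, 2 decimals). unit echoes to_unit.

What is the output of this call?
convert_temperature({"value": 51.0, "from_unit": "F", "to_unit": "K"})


To C: (51 - 32) * 5/9 = 10.555556
To K: 10.555556 + 273.15 = 283.705556
Round to 2 decimals: 283.71
Output:
{"result": 283.71, "unit": "K"}


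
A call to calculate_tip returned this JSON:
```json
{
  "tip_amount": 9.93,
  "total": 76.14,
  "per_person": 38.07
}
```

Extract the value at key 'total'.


76.14


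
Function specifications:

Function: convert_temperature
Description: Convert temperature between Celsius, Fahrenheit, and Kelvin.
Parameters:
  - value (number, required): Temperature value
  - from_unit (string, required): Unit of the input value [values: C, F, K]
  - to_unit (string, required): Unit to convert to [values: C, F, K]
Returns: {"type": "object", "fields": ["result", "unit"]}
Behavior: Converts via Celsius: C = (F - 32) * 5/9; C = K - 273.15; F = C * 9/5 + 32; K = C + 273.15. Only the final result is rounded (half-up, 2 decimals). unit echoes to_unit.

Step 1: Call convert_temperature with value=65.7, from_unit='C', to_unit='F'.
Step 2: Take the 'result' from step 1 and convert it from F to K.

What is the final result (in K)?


Step 1: convert_temperature(value=65.7, from_unit=C, to_unit=F)
  Input already in C: 65.7
  To F: 65.7 * 9/5 + 32 = 150.26
  Round to 2 decimals: 150.26
  -> result = 150.26 F
Step 2: convert_temperature(value=150.26, from_unit=F, to_unit=K)
  To C: (150.26 - 32) * 5/9 = 65.7
  To K: 65.7 + 273.15 = 338.85
  Round to 2 decimals: 338.85
  -> result = 338.85 K
338.85 K


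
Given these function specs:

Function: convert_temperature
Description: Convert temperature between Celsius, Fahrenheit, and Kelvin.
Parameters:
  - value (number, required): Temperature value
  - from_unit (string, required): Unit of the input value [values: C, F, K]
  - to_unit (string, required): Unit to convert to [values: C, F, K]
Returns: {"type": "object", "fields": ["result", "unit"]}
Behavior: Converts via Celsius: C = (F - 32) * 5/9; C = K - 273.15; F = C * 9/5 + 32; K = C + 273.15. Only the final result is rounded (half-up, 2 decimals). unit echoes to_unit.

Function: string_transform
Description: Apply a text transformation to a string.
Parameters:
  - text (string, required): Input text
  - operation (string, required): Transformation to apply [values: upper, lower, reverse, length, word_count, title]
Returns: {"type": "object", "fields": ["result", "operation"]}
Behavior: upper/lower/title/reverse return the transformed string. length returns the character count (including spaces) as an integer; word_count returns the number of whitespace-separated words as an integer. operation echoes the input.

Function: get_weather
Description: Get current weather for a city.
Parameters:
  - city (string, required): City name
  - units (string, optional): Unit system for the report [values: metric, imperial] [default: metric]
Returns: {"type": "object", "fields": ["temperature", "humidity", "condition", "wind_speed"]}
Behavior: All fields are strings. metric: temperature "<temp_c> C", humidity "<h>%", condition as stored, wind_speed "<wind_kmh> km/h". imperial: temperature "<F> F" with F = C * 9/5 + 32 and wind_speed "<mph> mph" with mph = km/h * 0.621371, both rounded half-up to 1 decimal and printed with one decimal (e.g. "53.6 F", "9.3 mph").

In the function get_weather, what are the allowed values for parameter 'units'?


The get_weather spec declares:
  - units (string, optional): Unit system for the report [values: metric, imperial] [default: metric]
Allowed values:
metric, imperial


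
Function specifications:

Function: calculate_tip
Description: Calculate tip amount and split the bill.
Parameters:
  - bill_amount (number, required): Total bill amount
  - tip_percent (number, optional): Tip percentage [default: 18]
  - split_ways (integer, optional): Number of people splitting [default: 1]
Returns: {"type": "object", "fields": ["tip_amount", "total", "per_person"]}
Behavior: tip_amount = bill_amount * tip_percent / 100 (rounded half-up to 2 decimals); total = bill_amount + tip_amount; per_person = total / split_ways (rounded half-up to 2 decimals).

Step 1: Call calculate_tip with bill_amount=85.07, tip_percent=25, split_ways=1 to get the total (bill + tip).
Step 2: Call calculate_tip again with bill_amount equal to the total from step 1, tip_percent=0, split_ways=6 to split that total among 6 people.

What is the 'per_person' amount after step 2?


Step 1: calculate_tip(bill_amount=85.07, tip_percent=25, split_ways=1)
  tip_amount = 85.07 * 25/100 = 21.2675 -> 21.27
  total = 85.07 + 21.27 = 106.34
  per_person = 106.34 / 1 = 106.34 -> 106.34
  -> total = 106.34
Step 2: calculate_tip(bill_amount=106.34, tip_percent=0, split_ways=6)
  tip_amount = 106.34 * 0/100 = 0 -> 0.00
  total = 106.34 + 0.00 = 106.34
  per_person = 106.34 / 6 = 17.723333 -> 17.72
  -> per_person = 17.72
$17.72


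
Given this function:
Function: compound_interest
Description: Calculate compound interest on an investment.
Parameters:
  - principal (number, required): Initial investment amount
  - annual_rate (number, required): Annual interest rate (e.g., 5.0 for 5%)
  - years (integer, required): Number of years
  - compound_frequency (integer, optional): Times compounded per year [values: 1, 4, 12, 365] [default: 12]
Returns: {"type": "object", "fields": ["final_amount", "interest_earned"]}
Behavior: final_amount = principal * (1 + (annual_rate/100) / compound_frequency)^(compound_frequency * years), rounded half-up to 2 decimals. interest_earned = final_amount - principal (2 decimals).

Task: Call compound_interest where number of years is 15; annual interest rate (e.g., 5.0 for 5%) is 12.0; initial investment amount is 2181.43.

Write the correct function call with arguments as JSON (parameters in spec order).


Mapping each described value to its parameter name:
  'Number of years' -> years = 15
  'Annual interest rate (e.g., 5.0 for 5%)' -> annual_rate = 12.0
  'Initial investment amount' -> principal = 2181.43
compound_interest({"principal": 2181.43, "annual_rate": 12.0, "years": 15})


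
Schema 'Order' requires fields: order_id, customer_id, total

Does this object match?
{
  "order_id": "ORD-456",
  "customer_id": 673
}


Checking required fields...
Missing: total
Invalid - missing required field 'total'


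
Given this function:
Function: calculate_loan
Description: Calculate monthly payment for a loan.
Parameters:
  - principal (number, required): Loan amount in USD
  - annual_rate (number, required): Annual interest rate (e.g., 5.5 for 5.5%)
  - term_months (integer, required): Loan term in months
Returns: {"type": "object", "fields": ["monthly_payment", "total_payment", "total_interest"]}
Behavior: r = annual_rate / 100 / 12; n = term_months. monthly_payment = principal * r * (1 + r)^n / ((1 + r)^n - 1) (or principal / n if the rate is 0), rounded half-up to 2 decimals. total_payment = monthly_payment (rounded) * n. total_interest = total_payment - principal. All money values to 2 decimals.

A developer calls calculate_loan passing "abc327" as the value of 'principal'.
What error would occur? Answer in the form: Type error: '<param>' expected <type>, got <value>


Spec: 'principal' is declared as number; "abc327" is a string.
Type error: 'principal' expected number, got "abc327"


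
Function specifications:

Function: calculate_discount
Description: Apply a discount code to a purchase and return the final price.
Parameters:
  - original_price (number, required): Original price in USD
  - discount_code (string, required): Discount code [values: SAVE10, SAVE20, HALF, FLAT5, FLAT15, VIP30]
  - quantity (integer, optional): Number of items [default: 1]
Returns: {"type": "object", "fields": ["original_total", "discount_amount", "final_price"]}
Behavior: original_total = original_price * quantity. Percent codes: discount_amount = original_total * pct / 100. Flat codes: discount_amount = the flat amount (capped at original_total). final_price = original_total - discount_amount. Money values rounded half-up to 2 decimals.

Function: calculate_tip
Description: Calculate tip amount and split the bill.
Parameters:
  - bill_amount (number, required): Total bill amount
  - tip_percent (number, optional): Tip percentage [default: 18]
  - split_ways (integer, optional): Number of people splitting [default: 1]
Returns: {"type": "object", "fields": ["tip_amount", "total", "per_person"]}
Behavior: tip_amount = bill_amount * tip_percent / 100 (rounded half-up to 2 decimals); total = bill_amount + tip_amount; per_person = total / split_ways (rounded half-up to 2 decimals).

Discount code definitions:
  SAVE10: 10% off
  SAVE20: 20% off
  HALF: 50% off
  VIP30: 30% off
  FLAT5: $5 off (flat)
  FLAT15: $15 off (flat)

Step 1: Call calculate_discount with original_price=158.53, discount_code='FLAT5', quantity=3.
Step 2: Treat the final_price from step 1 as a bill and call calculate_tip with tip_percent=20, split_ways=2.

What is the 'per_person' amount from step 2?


Step 1: calculate_discount(original_price=158.53, discount_code=FLAT5, quantity=3)
  original_total = 158.53 * 3 = 475.59
  FLAT5 = $5 flat: discount_amount = min(5.00, 475.59) = 5.00
  final_price = 475.59 - 5.00 = 470.59
  -> final_price = 470.59
Step 2: calculate_tip(bill_amount=470.59, tip_percent=20, split_ways=2)
  tip_amount = 470.59 * 20/100 = 94.118 -> 94.12
  total = 470.59 + 94.12 = 564.71
  per_person = 564.71 / 2 = 282.355 -> 282.36
  -> per_person = 282.36
$282.36


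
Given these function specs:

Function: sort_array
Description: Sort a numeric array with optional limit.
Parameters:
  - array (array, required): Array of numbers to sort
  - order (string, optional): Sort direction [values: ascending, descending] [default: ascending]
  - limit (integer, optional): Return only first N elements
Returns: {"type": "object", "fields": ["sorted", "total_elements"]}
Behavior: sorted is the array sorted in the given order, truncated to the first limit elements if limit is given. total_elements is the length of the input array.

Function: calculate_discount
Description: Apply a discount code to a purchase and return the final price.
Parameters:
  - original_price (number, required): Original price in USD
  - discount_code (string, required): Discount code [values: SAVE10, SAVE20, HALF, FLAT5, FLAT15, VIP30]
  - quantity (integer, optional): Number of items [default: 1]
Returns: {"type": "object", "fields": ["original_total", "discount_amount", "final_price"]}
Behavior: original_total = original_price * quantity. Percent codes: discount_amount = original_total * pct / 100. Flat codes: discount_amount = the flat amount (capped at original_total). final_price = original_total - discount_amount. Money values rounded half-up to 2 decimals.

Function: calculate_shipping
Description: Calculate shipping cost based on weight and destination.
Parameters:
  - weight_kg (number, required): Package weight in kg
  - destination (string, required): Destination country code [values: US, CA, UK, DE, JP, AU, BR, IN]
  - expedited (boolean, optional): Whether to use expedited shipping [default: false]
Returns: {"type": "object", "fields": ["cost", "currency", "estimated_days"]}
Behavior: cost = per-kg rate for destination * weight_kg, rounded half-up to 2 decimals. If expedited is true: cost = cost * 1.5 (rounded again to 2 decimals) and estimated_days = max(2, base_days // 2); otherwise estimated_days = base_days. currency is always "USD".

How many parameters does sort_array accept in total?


Parameters of sort_array: array (required), order (optional), limit (optional)
Total:
3


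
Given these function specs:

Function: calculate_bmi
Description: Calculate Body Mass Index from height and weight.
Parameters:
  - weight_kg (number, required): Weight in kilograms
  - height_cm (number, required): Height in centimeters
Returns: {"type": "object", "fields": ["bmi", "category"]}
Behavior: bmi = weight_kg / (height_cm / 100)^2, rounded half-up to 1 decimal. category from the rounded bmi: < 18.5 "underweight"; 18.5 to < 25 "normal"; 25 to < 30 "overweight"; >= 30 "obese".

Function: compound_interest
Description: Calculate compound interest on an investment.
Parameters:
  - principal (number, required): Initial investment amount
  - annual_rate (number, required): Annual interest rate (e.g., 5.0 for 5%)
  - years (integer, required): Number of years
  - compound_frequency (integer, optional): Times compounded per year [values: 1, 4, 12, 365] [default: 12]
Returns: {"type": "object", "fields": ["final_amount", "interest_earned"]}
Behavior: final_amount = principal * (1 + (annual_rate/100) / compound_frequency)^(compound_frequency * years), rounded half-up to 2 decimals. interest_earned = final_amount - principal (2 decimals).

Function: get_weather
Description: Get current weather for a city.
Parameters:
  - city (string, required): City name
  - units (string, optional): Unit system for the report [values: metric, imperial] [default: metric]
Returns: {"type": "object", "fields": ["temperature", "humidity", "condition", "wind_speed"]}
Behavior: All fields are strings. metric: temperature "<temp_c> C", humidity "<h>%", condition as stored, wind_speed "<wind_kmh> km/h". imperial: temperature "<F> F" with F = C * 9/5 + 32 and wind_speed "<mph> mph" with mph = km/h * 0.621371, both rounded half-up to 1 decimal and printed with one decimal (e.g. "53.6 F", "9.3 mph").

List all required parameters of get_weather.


Parameters of get_weather and their required/optional flag:
  city: required
  units: optional
city


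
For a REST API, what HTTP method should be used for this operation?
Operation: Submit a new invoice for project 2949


GET = read, POST = create, PUT = update/replace, DELETE = remove
This operation is a create.
POST


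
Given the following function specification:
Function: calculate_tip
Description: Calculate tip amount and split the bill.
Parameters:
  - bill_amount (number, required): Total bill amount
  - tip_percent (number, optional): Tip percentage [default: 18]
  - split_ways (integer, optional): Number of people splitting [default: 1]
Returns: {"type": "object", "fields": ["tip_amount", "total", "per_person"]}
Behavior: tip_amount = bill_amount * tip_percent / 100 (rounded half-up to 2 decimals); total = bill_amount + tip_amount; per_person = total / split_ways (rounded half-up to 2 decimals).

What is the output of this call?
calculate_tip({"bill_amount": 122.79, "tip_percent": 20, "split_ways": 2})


tip_amount = 122.79 * 20/100 = 24.558 -> 24.56
total = 122.79 + 24.56 = 147.35
per_person = 147.35 / 2 = 73.675 -> 73.68
Output:
{"tip_amount": 24.56, "total": 147.35, "per_person": 73.68}


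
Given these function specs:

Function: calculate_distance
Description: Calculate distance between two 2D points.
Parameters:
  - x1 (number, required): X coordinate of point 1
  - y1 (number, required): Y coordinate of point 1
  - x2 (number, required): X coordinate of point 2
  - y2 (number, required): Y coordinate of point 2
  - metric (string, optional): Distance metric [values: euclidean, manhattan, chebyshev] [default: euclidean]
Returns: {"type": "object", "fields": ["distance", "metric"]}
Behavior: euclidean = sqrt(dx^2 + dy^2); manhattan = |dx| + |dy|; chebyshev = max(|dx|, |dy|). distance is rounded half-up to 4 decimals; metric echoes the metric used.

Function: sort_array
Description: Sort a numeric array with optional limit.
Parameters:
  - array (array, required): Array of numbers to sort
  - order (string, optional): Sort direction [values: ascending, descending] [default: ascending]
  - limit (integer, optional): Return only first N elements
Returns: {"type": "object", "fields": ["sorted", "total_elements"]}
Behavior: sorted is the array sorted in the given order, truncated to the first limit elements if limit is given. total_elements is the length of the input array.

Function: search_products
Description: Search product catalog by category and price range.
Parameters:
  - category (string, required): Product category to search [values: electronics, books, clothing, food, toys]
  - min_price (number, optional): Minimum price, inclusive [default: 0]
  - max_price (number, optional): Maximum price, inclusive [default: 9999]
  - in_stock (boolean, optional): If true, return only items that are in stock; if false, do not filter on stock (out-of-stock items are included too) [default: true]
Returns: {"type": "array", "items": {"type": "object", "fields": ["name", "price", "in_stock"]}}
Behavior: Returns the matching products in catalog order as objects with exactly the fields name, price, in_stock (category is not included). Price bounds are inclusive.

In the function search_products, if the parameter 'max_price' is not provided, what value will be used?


The search_products spec declares:
  - max_price (number, optional): Maximum price, inclusive [default: 9999]
Default:
9999
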